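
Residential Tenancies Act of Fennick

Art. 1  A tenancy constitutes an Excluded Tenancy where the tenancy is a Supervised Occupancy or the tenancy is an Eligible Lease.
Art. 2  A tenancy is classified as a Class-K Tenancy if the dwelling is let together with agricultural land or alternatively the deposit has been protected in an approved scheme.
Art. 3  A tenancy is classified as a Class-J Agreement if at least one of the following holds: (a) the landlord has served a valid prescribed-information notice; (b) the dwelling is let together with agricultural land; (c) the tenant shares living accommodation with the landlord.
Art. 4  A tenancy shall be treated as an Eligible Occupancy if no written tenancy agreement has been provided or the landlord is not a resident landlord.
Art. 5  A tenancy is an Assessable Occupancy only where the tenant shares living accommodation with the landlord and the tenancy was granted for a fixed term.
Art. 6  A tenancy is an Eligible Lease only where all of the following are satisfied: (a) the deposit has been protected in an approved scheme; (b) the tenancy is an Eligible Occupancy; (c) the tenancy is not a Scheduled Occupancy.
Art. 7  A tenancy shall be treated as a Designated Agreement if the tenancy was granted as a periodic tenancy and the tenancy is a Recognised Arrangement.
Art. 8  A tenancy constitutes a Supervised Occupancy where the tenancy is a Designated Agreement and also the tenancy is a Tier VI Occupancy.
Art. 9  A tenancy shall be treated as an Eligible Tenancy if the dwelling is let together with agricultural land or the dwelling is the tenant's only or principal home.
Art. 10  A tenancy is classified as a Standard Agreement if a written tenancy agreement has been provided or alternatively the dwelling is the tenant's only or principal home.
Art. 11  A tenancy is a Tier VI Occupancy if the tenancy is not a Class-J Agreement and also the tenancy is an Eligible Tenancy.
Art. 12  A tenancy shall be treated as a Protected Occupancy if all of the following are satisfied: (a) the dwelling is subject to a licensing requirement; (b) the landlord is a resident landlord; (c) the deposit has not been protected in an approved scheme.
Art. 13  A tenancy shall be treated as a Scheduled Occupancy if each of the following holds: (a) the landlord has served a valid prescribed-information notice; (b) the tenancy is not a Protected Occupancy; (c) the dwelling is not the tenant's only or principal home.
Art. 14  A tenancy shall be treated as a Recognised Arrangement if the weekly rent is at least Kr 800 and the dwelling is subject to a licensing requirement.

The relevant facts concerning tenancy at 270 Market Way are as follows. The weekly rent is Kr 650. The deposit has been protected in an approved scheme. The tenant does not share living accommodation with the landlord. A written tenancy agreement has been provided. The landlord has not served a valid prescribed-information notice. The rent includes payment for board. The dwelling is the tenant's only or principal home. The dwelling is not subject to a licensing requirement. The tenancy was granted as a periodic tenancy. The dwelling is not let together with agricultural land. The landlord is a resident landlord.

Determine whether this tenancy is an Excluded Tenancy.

Under article 14: weekly rent: Kr 650 ≥ Kr 800? no; and the dwelling is subject to a licensing requirement? no. So the tenancy is not a Recognised Arrangement.
Under article 7: the tenancy was granted as a periodic tenancy? yes; and Recognised Arrangement (article 14)? no. So the tenancy is not a Designated Agreement.
Under article 3: the landlord has served a valid prescribed-information notice? no; or the dwelling is let together with agricultural land? no; or the tenant shares living accommodation with the landlord? no. So the tenancy is not a Class-J Agreement.
Under article 9: the dwelling is let together with agricultural land? no; or the dwelling is the tenant's only or principal home? yes. So the tenancy is an Eligible Tenancy.
Under article 11: not a Class-J Agreement (article 3)? yes; and Eligible Tenancy (article 9)? yes. So the tenancy is a Tier VI Occupancy.
Under article 8: Designated Agreement (article 7)? no; and Tier VI Occupancy (article 11)? yes. So the tenancy is not a Supervised Occupancy.
Under article 4: no written tenancy agreement has been provided? no; or the landlord is not a resident landlord? no. So the tenancy is not an Eligible Occupancy.
Under article 12: the dwelling is subject to a licensing requirement? no; and the landlord is a resident landlord? yes; and the deposit has not been protected in an approved scheme? no. So the tenancy is not a Protected Occupancy.
Under article 13: the landlord has served a valid prescribed-information notice? no; and not a Protected Occupancy (article 12)? yes; and the dwelling is not the tenant's only or principal home? no. So the tenancy is not a Scheduled Occupancy.
Under article 6: the deposit has been protected in an approved scheme? yes; and Eligible Occupancy (article 4)? no; and not a Scheduled Occupancy (article 13)? yes. So the tenancy is not an Eligible Lease.
Under article 1: Supervised Occupancy (article 8)? no; or Eligible Lease (article 6)? no. So the tenancy is not an Excluded Tenancy.

No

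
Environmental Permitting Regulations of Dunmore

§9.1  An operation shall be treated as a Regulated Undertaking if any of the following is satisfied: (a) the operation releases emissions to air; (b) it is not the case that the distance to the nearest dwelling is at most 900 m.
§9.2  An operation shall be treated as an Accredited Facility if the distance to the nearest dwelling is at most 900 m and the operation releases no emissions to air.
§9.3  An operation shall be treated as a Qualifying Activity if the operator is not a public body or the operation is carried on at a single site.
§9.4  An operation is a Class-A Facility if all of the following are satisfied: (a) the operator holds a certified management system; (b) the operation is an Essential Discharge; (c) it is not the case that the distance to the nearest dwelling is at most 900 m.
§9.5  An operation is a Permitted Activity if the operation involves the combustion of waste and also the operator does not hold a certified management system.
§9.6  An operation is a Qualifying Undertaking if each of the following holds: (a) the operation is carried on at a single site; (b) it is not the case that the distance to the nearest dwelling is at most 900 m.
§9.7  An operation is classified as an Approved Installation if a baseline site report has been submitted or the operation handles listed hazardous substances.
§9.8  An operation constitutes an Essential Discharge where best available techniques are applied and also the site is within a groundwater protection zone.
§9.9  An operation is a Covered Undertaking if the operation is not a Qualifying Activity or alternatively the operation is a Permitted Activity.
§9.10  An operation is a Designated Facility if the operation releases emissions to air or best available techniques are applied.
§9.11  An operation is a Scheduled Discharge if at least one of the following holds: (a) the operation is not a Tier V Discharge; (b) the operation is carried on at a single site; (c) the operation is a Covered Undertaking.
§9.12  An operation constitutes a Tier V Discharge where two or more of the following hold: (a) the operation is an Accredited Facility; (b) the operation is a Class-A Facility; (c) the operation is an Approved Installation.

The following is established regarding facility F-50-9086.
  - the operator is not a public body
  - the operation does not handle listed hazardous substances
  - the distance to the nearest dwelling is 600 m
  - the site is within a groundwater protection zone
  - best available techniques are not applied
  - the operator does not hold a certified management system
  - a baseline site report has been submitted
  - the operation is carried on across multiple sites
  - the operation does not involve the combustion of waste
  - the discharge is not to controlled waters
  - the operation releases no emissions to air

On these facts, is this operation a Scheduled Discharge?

No

§9.2 — Accredited Facility: [distance to the nearest dwelling: 600 m ≤ 900 m? yes] AND [the operation releases no emissions to air? yes] → satisfied.
§9.8 — Essential Discharge: [best available techniques are applied? no] AND [the site is within a groundwater protection zone? yes] → not satisfied.
§9.4 — Class-A Facility: [the operator holds a certified management system? no] AND [Essential Discharge (§9.8)? no] AND [distance to the nearest dwelling: 600 m ≤ 900 m? yes, so negated condition no] → not satisfied.
§9.7 — Approved Installation: [a baseline site report has been submitted? yes] OR [the operation handles listed hazardous substances? no] → satisfied.
§9.12 — Tier V Discharge: Accredited Facility (§9.2)? yes; Class-A Facility (§9.4)? no; Approved Installation (§9.7)? yes — 2 of 3 hold (need ≥2) → satisfied.
§9.3 — Qualifying Activity: [the operator is not a public body? yes] OR [the operation is carried on at a single site? no] → satisfied.
§9.5 — Permitted Activity: [the operation involves the combustion of waste? no] AND [the operator does not hold a certified management system? yes] → not satisfied.
§9.9 — Covered Undertaking: [not a Qualifying Activity (§9.3)? no] OR [Permitted Activity (§9.5)? no] → not satisfied.
§9.11 — Scheduled Discharge: [not a Tier V Discharge (§9.12)? no] OR [the operation is carried on at a single site? no] OR [Covered Undertaking (§9.9)? no] → not satisfied.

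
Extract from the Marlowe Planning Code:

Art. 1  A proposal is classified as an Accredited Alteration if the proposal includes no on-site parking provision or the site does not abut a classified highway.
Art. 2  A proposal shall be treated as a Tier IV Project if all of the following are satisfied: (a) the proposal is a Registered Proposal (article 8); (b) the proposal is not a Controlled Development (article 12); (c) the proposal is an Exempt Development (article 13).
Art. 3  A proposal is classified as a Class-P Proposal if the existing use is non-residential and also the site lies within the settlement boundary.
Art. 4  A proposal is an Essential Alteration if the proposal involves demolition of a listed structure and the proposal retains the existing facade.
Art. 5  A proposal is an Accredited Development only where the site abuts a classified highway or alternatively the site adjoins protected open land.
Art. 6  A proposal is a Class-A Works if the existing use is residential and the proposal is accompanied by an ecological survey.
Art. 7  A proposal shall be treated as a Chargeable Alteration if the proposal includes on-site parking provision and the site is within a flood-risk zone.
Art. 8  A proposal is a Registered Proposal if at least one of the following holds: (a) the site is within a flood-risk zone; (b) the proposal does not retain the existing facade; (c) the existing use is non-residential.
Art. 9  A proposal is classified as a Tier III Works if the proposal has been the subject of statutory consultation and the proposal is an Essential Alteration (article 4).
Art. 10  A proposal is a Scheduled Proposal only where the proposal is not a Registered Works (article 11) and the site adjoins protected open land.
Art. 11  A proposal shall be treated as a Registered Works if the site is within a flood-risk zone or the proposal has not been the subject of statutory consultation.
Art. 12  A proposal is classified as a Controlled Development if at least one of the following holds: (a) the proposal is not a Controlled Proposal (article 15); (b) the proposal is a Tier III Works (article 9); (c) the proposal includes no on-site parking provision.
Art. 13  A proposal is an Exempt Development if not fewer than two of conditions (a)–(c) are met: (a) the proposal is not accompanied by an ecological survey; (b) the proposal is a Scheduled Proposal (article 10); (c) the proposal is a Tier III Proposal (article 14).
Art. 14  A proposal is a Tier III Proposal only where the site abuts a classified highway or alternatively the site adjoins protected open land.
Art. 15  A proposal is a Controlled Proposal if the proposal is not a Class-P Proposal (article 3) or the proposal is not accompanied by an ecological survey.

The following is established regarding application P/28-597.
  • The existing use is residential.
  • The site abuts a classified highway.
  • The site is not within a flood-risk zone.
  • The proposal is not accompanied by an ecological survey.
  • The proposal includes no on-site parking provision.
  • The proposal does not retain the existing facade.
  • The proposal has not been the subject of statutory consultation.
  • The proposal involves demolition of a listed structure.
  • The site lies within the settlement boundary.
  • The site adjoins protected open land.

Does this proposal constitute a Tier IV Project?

No

article 8 — Registered Proposal: [the site is within a flood-risk zone? no] OR [the proposal does not retain the existing facade? yes] OR [the existing use is non-residential? no] → satisfied.
article 3 — Class-P Proposal: [the existing use is non-residential? no] AND [the site lies within the settlement boundary? yes] → not satisfied.
article 15 — Controlled Proposal: [not a Class-P Proposal (article 3)? yes] OR [the proposal is not accompanied by an ecological survey? yes] → satisfied.
article 4 — Essential Alteration: [the proposal involves demolition of a listed structure? yes] AND [the proposal retains the existing facade? no] → not satisfied.
article 9 — Tier III Works: [the proposal has been the subject of statutory consultation? no] AND [Essential Alteration (article 4)? no] → not satisfied.
article 12 — Controlled Development: [not a Controlled Proposal (article 15)? no] OR [Tier III Works (article 9)? no] OR [the proposal includes no on-site parking provision? yes] → satisfied.
article 11 — Registered Works: [the site is within a flood-risk zone? no] OR [the proposal has not been the subject of statutory consultation? yes] → satisfied.
article 10 — Scheduled Proposal: [not a Registered Works (article 11)? no] AND [the site adjoins protected open land? yes] → not satisfied.
article 14 — Tier III Proposal: [the site abuts a classified highway? yes] OR [the site adjoins protected open land? yes] → satisfied.
article 13 — Exempt Development: the proposal is not accompanied by an ecological survey? yes; Scheduled Proposal (article 10)? no; Tier III Proposal (article 14)? yes — 2 of 3 hold (need ≥2) → satisfied.
article 2 — Tier IV Project: [Registered Proposal (article 8)? yes] AND [not a Controlled Development (article 12)? no] AND [Exempt Development (article 13)? yes] → not satisfied.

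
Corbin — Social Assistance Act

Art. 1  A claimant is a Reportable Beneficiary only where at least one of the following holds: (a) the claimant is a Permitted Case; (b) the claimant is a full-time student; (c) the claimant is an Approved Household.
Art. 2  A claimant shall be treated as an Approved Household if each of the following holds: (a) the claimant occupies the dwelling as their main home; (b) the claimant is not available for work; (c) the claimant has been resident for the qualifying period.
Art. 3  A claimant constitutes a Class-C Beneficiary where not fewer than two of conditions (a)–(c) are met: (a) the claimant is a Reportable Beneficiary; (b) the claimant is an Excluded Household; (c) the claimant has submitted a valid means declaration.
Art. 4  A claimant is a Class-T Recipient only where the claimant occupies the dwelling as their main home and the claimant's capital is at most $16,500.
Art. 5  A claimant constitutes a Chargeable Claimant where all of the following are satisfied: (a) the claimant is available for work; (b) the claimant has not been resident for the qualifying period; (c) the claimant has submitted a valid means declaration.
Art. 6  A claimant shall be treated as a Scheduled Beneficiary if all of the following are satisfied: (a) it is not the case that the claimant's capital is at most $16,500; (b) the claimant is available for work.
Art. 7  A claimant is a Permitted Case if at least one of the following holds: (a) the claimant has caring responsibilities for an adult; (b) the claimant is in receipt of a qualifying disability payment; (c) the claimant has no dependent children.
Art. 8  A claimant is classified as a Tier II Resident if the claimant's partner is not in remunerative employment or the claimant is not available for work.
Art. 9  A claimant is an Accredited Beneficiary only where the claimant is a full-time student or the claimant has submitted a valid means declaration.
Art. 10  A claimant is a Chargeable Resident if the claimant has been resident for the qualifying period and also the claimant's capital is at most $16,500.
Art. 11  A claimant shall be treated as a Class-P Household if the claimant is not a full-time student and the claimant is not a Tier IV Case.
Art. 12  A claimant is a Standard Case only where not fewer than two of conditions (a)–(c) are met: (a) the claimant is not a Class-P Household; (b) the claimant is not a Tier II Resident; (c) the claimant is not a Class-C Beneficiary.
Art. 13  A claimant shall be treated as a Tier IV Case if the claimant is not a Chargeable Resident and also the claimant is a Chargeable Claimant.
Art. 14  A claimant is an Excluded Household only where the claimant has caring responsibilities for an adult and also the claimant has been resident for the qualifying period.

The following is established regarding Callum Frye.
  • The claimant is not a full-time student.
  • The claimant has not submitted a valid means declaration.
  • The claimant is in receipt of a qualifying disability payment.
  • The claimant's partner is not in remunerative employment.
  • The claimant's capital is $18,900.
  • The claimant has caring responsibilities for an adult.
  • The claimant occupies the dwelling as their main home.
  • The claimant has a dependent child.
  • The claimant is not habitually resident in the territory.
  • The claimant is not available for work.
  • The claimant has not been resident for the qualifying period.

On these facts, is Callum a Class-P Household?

Under article 10: the claimant has been resident for the qualifying period? no; and claimant's capital: $18,900 ≤ $16,500? no. So the claimant is not a Chargeable Resident.
Under article 5: the claimant is available for work? no; and the claimant has not been resident for the qualifying period? yes; and the claimant has submitted a valid means declaration? no. So the claimant is not a Chargeable Claimant.
Under article 13: not a Chargeable Resident (article 10)? yes; and Chargeable Claimant (article 5)? no. So the claimant is not a Tier IV Case.
Under article 11: the claimant is not a full-time student? yes; and not a Tier IV Case (article 13)? yes. So the claimant is a Class-P Household.

Yes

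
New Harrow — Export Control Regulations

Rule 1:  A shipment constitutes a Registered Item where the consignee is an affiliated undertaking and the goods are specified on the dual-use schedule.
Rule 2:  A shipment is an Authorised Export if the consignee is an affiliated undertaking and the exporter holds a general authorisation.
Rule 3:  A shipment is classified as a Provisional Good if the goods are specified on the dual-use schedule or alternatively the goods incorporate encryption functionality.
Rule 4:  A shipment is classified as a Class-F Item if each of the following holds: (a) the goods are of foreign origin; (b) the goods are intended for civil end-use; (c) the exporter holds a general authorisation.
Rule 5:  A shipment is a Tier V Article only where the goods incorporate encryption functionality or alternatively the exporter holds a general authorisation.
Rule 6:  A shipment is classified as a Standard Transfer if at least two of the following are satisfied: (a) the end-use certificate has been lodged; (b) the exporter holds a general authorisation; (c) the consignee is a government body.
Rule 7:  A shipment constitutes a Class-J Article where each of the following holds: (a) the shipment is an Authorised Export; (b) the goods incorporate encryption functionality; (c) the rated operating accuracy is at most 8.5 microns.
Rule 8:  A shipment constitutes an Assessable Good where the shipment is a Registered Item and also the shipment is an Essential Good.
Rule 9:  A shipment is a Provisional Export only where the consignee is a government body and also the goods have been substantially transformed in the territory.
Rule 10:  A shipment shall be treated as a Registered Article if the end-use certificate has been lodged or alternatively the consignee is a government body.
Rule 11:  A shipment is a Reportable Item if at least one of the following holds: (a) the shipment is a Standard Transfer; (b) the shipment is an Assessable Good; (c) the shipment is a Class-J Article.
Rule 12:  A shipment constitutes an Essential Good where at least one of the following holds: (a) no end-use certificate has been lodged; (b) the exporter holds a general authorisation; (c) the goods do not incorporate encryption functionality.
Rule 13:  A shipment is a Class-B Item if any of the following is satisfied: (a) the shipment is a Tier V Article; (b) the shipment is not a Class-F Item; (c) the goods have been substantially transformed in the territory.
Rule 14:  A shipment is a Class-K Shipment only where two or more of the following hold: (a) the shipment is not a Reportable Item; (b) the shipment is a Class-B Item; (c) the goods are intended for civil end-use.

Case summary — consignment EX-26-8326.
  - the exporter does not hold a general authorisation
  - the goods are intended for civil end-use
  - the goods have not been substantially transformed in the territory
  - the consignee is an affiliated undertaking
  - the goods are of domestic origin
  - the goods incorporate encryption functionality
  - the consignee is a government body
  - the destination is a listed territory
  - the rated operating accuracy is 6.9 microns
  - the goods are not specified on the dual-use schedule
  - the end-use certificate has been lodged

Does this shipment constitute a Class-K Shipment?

Under rule 6: the end-use certificate has been lodged? yes; the exporter holds a general authorisation? no; the consignee is a government body? yes — 2 of 3 hold (need ≥2) → satisfied.
Under rule 1: the consignee is an affiliated undertaking? yes; and the goods are specified on the dual-use schedule? no. So the shipment is not a Registered Item.
Under rule 12: no end-use certificate has been lodged? no; or the exporter holds a general authorisation? no; or the goods do not incorporate encryption functionality? no. So the shipment is not an Essential Good.
Under rule 8: Registered Item (rule 1)? no; and Essential Good (rule 12)? no. So the shipment is not an Assessable Good.
Under rule 2: the consignee is an affiliated undertaking? yes; and the exporter holds a general authorisation? no. So the shipment is not an Authorised Export.
Under rule 7: Authorised Export (rule 2)? no; and the goods incorporate encryption functionality? yes; and rated operating accuracy: 6.9 microns ≤ 8.5 microns? yes. So the shipment is not a Class-J Article.
Under rule 11: Standard Transfer (rule 6)? yes; or Assessable Good (rule 8)? no; or Class-J Article (rule 7)? no. So the shipment is a Reportable Item.
Under rule 5: the goods incorporate encryption functionality? yes; or the exporter holds a general authorisation? no. So the shipment is a Tier V Article.
Under rule 4: the goods are of foreign origin? no; and the goods are intended for civil end-use? yes; and the exporter holds a general authorisation? no. So the shipment is not a Class-F Item.
Under rule 13: Tier V Article (rule 5)? yes; or not a Class-F Item (rule 4)? yes; or the goods have been substantially transformed in the territory? no. So the shipment is a Class-B Item.
Under rule 14: not a Reportable Item (rule 11)? no; Class-B Item (rule 13)? yes; the goods are intended for civil end-use? yes — 2 of 3 hold (need ≥2) → satisfied.

Yes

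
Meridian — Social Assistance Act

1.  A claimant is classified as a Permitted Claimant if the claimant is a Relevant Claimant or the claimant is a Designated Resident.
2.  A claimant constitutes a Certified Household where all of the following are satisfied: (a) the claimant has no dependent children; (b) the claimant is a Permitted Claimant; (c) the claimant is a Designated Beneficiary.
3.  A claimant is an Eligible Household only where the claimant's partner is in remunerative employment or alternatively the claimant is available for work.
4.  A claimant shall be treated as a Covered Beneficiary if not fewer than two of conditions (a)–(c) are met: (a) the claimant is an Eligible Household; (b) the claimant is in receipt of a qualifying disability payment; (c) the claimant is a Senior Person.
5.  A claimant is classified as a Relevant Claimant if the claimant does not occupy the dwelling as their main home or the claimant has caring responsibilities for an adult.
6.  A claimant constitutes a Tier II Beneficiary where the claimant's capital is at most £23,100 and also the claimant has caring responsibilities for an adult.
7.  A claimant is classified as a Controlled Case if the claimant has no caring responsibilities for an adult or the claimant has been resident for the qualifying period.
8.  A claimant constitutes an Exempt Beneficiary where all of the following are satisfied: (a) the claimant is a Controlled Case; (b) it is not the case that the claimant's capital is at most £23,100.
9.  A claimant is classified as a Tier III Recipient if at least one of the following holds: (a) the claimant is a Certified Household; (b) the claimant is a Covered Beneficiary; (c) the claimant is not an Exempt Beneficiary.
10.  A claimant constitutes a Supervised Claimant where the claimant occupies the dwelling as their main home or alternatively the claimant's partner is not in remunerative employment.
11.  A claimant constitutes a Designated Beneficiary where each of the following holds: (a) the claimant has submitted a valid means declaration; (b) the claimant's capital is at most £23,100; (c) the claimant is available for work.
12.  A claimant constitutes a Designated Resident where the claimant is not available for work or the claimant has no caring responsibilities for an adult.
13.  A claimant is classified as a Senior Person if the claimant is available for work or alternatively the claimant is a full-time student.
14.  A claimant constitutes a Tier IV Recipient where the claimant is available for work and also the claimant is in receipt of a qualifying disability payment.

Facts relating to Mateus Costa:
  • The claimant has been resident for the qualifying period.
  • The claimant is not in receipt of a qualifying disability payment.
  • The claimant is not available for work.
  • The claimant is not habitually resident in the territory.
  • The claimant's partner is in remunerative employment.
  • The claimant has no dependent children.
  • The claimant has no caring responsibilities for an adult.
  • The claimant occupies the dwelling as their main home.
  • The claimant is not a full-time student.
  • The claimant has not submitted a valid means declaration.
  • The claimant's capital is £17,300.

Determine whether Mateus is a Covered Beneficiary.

No

paragraph 3 — Eligible Household: [the claimant's partner is in remunerative employment? yes] OR [the claimant is available for work? no] → satisfied.
paragraph 13 — Senior Person: [the claimant is available for work? no] OR [the claimant is a full-time student? no] → not satisfied.
paragraph 4 — Covered Beneficiary: Eligible Household (paragraph 3)? yes; the claimant is in receipt of a qualifying disability payment? no; Senior Person (paragraph 13)? no — 1 of 3 hold (need ≥2) → not satisfied.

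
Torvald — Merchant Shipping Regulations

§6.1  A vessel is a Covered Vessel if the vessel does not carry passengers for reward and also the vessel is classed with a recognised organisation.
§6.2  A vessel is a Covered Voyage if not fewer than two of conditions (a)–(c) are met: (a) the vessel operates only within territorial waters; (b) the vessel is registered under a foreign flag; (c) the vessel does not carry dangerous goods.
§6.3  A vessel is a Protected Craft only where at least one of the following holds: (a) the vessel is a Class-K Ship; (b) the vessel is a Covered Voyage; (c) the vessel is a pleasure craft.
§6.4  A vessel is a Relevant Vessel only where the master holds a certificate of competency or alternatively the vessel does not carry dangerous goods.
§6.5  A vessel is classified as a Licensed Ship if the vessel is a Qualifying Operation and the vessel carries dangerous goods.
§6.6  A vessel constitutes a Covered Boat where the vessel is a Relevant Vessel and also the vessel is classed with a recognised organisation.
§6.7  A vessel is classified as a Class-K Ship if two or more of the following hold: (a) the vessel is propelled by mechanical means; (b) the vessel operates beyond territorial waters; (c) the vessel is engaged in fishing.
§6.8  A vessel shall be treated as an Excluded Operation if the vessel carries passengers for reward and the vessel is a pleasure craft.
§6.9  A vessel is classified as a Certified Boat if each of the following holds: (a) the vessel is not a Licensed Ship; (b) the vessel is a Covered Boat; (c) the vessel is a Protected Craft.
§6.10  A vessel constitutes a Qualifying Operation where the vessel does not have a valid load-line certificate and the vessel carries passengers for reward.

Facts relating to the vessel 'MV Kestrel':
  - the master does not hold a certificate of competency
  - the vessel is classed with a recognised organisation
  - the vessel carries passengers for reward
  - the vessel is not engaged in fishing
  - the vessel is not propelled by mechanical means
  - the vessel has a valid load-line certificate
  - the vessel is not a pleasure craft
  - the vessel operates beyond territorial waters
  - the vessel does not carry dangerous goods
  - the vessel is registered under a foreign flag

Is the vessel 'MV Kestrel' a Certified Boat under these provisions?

Yes

Under §6.10: the vessel does not have a valid load-line certificate? no; and the vessel carries passengers for reward? yes. So the vessel is not a Qualifying Operation.
Under §6.5: Qualifying Operation (§6.10)? no; and the vessel carries dangerous goods? no. So the vessel is not a Licensed Ship.
Under §6.4: the master holds a certificate of competency? no; or the vessel does not carry dangerous goods? yes. So the vessel is a Relevant Vessel.
Under §6.6: Relevant Vessel (§6.4)? yes; and the vessel is classed with a recognised organisation? yes. So the vessel is a Covered Boat.
Under §6.7: the vessel is propelled by mechanical means? no; the vessel operates beyond territorial waters? yes; the vessel is engaged in fishing? no — 1 of 3 hold (need ≥2) → not satisfied.
Under §6.2: the vessel operates only within territorial waters? no; the vessel is registered under a foreign flag? yes; the vessel does not carry dangerous goods? yes — 2 of 3 hold (need ≥2) → satisfied.
Under §6.3: Class-K Ship (§6.7)? no; or Covered Voyage (§6.2)? yes; or the vessel is a pleasure craft? no. So the vessel is a Protected Craft.
Under §6.9: not a Licensed Ship (§6.5)? yes; and Covered Boat (§6.6)? yes; and Protected Craft (§6.3)? yes. So the vessel is a Certified Boat.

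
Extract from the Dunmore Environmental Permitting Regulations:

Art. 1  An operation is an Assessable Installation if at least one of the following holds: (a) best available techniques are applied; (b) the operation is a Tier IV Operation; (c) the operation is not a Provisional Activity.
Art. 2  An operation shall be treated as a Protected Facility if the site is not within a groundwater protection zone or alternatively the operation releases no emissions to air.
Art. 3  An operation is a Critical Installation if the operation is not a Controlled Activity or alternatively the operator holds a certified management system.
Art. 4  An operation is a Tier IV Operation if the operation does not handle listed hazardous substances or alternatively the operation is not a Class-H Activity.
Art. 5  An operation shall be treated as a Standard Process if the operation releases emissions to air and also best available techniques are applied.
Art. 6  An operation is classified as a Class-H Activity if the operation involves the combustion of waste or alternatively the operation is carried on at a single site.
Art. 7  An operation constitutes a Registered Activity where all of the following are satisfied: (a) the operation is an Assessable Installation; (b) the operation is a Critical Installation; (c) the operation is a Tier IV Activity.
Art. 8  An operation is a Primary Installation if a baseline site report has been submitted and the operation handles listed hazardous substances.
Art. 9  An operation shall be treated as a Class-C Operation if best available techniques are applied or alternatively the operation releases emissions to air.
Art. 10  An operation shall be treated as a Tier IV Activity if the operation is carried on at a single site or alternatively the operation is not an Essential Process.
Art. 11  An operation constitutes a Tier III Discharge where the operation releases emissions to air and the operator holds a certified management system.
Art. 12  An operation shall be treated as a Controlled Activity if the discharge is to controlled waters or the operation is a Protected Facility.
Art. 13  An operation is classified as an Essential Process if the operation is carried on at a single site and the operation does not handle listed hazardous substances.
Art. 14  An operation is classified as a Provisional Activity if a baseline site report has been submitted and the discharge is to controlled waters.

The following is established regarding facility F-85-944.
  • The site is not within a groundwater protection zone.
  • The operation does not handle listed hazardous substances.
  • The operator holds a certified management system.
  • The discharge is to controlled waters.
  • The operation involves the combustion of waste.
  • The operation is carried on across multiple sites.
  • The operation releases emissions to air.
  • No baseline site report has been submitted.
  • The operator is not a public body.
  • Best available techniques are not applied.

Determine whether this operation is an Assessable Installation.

Yes

article 6 — Class-H Activity: [the operation involves the combustion of waste? yes] OR [the operation is carried on at a single site? no] → satisfied.
article 4 — Tier IV Operation: [the operation does not handle listed hazardous substances? yes] OR [not a Class-H Activity (article 6)? no] → satisfied.
article 14 — Provisional Activity: [a baseline site report has been submitted? no] AND [the discharge is to controlled waters? yes] → not satisfied.
article 1 — Assessable Installation: [best available techniques are applied? no] OR [Tier IV Operation (article 4)? yes] OR [not a Provisional Activity (article 14)? yes] → satisfied.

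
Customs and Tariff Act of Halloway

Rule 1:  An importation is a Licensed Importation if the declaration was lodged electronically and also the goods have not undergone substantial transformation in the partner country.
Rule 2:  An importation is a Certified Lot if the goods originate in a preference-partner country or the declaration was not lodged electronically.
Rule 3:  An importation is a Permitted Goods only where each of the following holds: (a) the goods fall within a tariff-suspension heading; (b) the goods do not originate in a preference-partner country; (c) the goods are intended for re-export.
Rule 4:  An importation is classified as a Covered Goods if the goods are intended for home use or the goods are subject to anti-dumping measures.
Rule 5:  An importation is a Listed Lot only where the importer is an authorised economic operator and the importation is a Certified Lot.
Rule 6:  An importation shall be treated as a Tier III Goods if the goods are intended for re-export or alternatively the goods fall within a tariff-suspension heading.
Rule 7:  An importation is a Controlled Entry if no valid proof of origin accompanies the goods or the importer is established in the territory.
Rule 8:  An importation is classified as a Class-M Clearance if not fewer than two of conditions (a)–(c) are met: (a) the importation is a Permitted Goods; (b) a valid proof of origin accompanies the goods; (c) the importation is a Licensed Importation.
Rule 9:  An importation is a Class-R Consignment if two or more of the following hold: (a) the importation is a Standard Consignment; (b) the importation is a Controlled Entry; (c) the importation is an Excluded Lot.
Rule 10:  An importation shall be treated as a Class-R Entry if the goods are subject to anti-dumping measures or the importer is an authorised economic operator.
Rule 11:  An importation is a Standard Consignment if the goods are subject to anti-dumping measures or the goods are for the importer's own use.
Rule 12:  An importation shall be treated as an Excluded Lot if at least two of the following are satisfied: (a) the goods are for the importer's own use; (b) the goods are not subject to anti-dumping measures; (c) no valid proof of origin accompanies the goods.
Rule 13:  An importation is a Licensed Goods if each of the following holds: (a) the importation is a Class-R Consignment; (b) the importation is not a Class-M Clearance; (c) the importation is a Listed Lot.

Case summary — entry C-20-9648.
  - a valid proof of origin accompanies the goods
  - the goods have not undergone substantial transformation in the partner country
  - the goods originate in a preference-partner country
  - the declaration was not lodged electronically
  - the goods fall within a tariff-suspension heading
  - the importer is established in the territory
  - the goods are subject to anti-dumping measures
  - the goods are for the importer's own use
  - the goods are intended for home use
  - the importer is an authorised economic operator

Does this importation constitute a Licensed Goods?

rule 11 — Standard Consignment: [the goods are subject to anti-dumping measures? yes] OR [the goods are for the importer's own use? yes] → satisfied.
rule 7 — Controlled Entry: [no valid proof of origin accompanies the goods? no] OR [the importer is established in the territory? yes] → satisfied.
rule 12 — Excluded Lot: the goods are for the importer's own use? yes; the goods are not subject to anti-dumping measures? no; no valid proof of origin accompanies the goods? no — 1 of 3 hold (need ≥2) → not satisfied.
rule 9 — Class-R Consignment: Standard Consignment (rule 11)? yes; Controlled Entry (rule 7)? yes; Excluded Lot (rule 12)? no — 2 of 3 hold (need ≥2) → satisfied.
rule 3 — Permitted Goods: [the goods fall within a tariff-suspension heading? yes] AND [the goods do not originate in a preference-partner country? no] AND [the goods are intended for re-export? no] → not satisfied.
rule 1 — Licensed Importation: [the declaration was lodged electronically? no] AND [the goods have not undergone substantial transformation in the partner country? yes] → not satisfied.
rule 8 — Class-M Clearance: Permitted Goods (rule 3)? no; a valid proof of origin accompanies the goods? yes; Licensed Importation (rule 1)? no — 1 of 3 hold (need ≥2) → not satisfied.
rule 2 — Certified Lot: [the goods originate in a preference-partner country? yes] OR [the declaration was not lodged electronically? yes] → satisfied.
rule 5 — Listed Lot: [the importer is an authorised economic operator? yes] AND [Certified Lot (rule 2)? yes] → satisfied.
rule 13 — Licensed Goods: [Class-R Consignment (rule 9)? yes] AND [not a Class-M Clearance (rule 8)? yes] AND [Listed Lot (rule 5)? yes] → satisfied.

Yes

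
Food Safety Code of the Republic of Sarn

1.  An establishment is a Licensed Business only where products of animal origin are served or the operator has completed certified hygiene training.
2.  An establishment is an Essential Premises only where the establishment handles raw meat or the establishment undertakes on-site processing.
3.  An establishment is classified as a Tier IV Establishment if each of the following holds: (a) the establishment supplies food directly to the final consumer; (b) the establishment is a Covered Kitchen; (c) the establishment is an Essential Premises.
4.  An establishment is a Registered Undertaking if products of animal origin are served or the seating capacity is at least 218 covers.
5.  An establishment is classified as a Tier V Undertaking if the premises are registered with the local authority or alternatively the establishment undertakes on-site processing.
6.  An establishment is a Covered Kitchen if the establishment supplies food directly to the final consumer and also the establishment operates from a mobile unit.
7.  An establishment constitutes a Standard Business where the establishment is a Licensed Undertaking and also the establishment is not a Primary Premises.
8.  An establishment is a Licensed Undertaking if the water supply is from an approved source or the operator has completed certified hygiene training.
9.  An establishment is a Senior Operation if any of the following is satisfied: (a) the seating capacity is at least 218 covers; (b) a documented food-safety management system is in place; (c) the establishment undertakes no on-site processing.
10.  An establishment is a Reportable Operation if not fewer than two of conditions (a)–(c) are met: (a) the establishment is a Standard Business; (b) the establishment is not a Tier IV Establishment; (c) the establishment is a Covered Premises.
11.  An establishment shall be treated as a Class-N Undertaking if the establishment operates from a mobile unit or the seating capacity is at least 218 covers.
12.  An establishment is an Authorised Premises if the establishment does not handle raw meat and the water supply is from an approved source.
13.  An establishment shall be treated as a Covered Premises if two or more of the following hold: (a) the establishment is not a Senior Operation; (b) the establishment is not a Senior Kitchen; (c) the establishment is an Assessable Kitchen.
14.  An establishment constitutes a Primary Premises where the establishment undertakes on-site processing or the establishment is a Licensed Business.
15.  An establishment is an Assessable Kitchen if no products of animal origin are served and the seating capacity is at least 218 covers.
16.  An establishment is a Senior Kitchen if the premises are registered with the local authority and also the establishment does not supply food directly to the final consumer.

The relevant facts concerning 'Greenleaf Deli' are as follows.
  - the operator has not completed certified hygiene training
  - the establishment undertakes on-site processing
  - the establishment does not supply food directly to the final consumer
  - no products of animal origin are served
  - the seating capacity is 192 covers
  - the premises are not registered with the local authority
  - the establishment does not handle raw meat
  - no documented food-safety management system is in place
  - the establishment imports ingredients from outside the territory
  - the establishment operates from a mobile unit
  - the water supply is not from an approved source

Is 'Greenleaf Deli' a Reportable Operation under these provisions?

Yes

Under paragraph 8: the water supply is from an approved source? no; or the operator has completed certified hygiene training? no. So the establishment is not a Licensed Undertaking.
Under paragraph 1: products of animal origin are served? no; or the operator has completed certified hygiene training? no. So the establishment is not a Licensed Business.
Under paragraph 14: the establishment undertakes on-site processing? yes; or Licensed Business (paragraph 1)? no. So the establishment is a Primary Premises.
Under paragraph 7: Licensed Undertaking (paragraph 8)? no; and not a Primary Premises (paragraph 14)? no. So the establishment is not a Standard Business.
Under paragraph 6: the establishment supplies food directly to the final consumer? no; and the establishment operates from a mobile unit? yes. So the establishment is not a Covered Kitchen.
Under paragraph 2: the establishment handles raw meat? no; or the establishment undertakes on-site processing? yes. So the establishment is an Essential Premises.
Under paragraph 3: the establishment supplies food directly to the final consumer? no; and Covered Kitchen (paragraph 6)? no; and Essential Premises (paragraph 2)? yes. So the establishment is not a Tier IV Establishment.
Under paragraph 9: seating capacity: 192 covers ≥ 218 covers? no; or a documented food-safety management system is in place? no; or the establishment undertakes no on-site processing? no. So the establishment is not a Senior Operation.
Under paragraph 16: the premises are registered with the local authority? no; and the establishment does not supply food directly to the final consumer? yes. So the establishment is not a Senior Kitchen.
Under paragraph 15: no products of animal origin are served? yes; and seating capacity: 192 covers ≥ 218 covers? no. So the establishment is not an Assessable Kitchen.
Under paragraph 13: not a Senior Operation (paragraph 9)? yes; not a Senior Kitchen (paragraph 16)? yes; Assessable Kitchen (paragraph 15)? no — 2 of 3 hold (need ≥2) → satisfied.
Under paragraph 10: Standard Business (paragraph 7)? no; not a Tier IV Establishment (paragraph 3)? yes; Covered Premises (paragraph 13)? yes — 2 of 3 hold (need ≥2) → satisfied.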